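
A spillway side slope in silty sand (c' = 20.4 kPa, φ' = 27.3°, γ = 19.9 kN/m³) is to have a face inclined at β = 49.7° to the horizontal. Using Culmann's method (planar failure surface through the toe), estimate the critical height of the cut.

H_c = 36.83 m

Culmann's analysis gives the critical failure plane at α_cr = (β + φ')/2 = (49.7 + 27.3)/2 = 38.5°, and the critical height
H_c = (4c'/γ) · sinβ cosφ' / [1 − cos(β − φ')]
    = (4·20.4/19.9) · sin49.7°·cos27.3° / [1 − cos(22.4°)]
    = 4.101 · 0.7627·0.8886 / [1 − 0.9245]
    = 4.101 · 0.6777 / 0.0755
    = 36.83 m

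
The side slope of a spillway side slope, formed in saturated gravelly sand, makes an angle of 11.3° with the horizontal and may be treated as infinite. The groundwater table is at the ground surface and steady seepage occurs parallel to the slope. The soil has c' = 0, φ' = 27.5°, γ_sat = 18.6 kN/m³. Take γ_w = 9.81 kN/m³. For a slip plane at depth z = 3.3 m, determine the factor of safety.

With seepage parallel to the slope and the water table at the surface, the effective normal stress on the slip plane uses the buoyant unit weight γ' = γ_sat − γ_w while the driving shear stress uses γ_sat:
FS = [c' + γ' z cos²β tanφ'] / [γ_sat z sinβ cosβ]
(For c' = 0 this reduces to FS = (γ'/γ_sat)·tanφ'/tanβ.)
γ' = 18.6 − 9.81 = 8.79 kN/m³
Numerator = 0.0 + 8.79·3.3·cos²11.3°·tan27.5° = 0.0 + 8.79·3.3·0.9616·0.5206 = 14.520 kPa
Denominator = 18.6·3.3·sin11.3°·cos11.3° = 18.6·3.3·0.1959·0.9806 = 11.794 kPa
FS = 14.520 / 11.794 = 1.231

FS = 1.23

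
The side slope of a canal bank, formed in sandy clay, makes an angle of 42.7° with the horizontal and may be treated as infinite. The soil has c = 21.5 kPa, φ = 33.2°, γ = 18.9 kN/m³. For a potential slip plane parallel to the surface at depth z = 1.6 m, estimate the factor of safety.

FS = 2.14

For an infinite slope with a slip plane parallel to the surface (no pore pressure): FS = [c + γz cos²β tanφ] / [γz sinβ cosβ].
γz = 18.9·1.6 = 30.24 kN/m²
Numerator = 21.5 + 30.24·cos²42.7°·tan33.2° = 21.5 + 30.24·0.5401·0.6544 = 32.188 kPa
Denominator = 30.24·sin42.7°·cos42.7° = 30.24·0.6782·0.7349 = 15.071 kPa
FS = 32.188 / 15.071 = 2.136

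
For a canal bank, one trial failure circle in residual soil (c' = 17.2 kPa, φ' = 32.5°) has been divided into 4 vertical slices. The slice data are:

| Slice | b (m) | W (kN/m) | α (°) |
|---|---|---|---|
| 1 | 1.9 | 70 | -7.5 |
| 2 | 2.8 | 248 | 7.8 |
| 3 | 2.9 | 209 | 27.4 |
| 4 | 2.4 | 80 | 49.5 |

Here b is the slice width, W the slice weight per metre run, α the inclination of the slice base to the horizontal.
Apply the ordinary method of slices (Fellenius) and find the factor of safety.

Ordinary method of slices: FS = Σ[c'·Δl_i + (W_i cosα_i)·tanφ'] / Σ W_i sinα_i, with Δl_i = b_i / cosα_i.
Slice 1: Δl = 1.9/cos(-7.5°) = 1.916 m; N'_1 = 70·cos(-7.5°) = 69.4; c'Δl = 32.96; W sinα = -9.1
Slice 2: Δl = 2.8/cos7.8° = 2.826 m; N'_2 = 248·cos7.8° = 245.7; c'Δl = 48.61; W sinα = 33.7
Slice 3: Δl = 2.9/cos27.4° = 3.266 m; N'_3 = 209·cos27.4° = 185.6; c'Δl = 56.18; W sinα = 96.2
Slice 4: Δl = 2.4/cos49.5° = 3.695 m; N'_4 = 80·cos49.5° = 52.0; c'Δl = 63.56; W sinα = 60.8
Σc'Δl = 201.3 kN/m; ΣN' = 552.6 kN/m; ΣW sinα = 181.5 kN/m
Resisting = 201.3 + 552.6·tan32.5° = 201.3 + 352.1 = 553.4 kN/m
FS = 553.4 / 181.5 = 3.048

FS = 3.05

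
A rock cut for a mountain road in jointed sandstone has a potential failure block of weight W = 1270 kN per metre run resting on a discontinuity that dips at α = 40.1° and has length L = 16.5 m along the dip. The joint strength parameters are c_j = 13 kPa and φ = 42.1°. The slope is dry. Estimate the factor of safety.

FS = 1.34

Resolving the block weight along and normal to the plane and applying the Mohr–Coulomb strength on the joint:
N' = W cosα = 1270·cos40.1° = 971.5 kN/m
Driving force T = W sinα = 1270·sin40.1° = 818.0 kN/m
Resisting force R = c_j·L + N'·tanφ = 13·16.5 + 971.5·tan42.1° = 214.5 + 877.8 = 1092.3 kN/m
FS = R / T = 1092.3 / 818.0 = 1.335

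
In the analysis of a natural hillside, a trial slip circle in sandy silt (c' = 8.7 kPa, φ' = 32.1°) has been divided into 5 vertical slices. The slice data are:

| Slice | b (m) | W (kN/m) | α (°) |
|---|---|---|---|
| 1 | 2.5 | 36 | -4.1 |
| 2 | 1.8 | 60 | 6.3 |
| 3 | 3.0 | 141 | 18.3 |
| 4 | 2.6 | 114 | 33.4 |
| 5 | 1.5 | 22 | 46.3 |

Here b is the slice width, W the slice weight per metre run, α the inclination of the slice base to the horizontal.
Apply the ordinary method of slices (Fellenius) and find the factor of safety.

Ordinary method of slices: FS = Σ[c'·Δl_i + (W_i cosα_i)·tanφ'] / Σ W_i sinα_i, with Δl_i = b_i / cosα_i.
Slice 1: Δl = 2.5/cos(-4.1°) = 2.506 m; N'_1 = 36·cos(-4.1°) = 35.9; c'Δl = 21.81; W sinα = -2.6
Slice 2: Δl = 1.8/cos6.3° = 1.811 m; N'_2 = 60·cos6.3° = 59.6; c'Δl = 15.76; W sinα = 6.6
Slice 3: Δl = 3.0/cos18.3° = 3.160 m; N'_3 = 141·cos18.3° = 133.9; c'Δl = 27.49; W sinα = 44.3
Slice 4: Δl = 2.6/cos33.4° = 3.114 m; N'_4 = 114·cos33.4° = 95.2; c'Δl = 27.09; W sinα = 62.8
Slice 5: Δl = 1.5/cos46.3° = 2.171 m; N'_5 = 22·cos46.3° = 15.2; c'Δl = 18.89; W sinα = 15.9
Σc'Δl = 111.0 kN/m; ΣN' = 339.8 kN/m; ΣW sinα = 126.9 kN/m
Resisting = 111.0 + 339.8·tan32.1° = 111.0 + 213.1 = 324.2 kN/m
FS = 324.2 / 126.9 = 2.554

FS = 2.55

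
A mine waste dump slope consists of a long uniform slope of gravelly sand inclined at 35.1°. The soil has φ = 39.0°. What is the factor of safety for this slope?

For a dry cohesionless infinite slope the factor of safety is FS = tanφ / tanβ.
FS = tan39.0° / tan35.1° = 0.8098 / 0.7028 = 1.152

FS = 1.15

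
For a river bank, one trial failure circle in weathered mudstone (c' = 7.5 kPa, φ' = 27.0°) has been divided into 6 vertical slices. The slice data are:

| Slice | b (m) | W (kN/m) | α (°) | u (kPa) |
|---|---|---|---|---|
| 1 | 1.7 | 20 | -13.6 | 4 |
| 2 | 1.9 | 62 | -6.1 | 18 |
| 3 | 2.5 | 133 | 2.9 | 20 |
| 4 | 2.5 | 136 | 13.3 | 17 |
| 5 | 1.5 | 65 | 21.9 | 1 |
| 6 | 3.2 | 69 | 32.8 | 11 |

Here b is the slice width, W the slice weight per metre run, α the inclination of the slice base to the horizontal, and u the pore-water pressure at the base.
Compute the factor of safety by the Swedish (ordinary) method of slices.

Ordinary method of slices: FS = Σ[c'·Δl_i + (W_i cosα_i − u_i·Δl_i)·tanφ'] / Σ W_i sinα_i, with Δl_i = b_i / cosα_i.
Slice 1: Δl = 1.7/cos(-13.6°) = 1.749 m; N'_1 = 20·cos(-13.6°) − 4·1.749 = 12.4; c'Δl = 13.12; W sinα = -4.7
Slice 2: Δl = 1.9/cos(-6.1°) = 1.911 m; N'_2 = 62·cos(-6.1°) − 18·1.911 = 27.3; c'Δl = 14.33; W sinα = -6.6
Slice 3: Δl = 2.5/cos2.9° = 2.503 m; N'_3 = 133·cos2.9° − 20·2.503 = 82.8; c'Δl = 18.77; W sinα = 6.7
Slice 4: Δl = 2.5/cos13.3° = 2.569 m; N'_4 = 136·cos13.3° − 17·2.569 = 88.7; c'Δl = 19.27; W sinα = 31.3
Slice 5: Δl = 1.5/cos21.9° = 1.617 m; N'_5 = 65·cos21.9° − 1·1.617 = 58.7; c'Δl = 12.12; W sinα = 24.2
Slice 6: Δl = 3.2/cos32.8° = 3.807 m; N'_6 = 69·cos32.8° − 11·3.807 = 16.1; c'Δl = 28.55; W sinα = 37.4
Σc'Δl = 106.2 kN/m; ΣN' = 286.0 kN/m; ΣW sinα = 88.3 kN/m
Resisting = 106.2 + 286.0·tan27.0° = 106.2 + 145.7 = 251.9 kN/m
FS = 251.9 / 88.3 = 2.851

FS = 2.85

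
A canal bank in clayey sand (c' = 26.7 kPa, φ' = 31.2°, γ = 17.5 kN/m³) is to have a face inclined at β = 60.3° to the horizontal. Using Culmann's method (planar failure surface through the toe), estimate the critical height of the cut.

Culmann's analysis gives the critical failure plane at α_cr = (β + φ')/2 = (60.3 + 31.2)/2 = 45.8°, and the critical height
H_c = (4c'/γ) · sinβ cosφ' / [1 − cos(β − φ')]
    = (4·26.7/17.5) · sin60.3°·cos31.2° / [1 − cos(29.1°)]
    = 6.103 · 0.8686·0.8554 / [1 − 0.8738]
    = 6.103 · 0.7430 / 0.1262
    = 35.92 m

H_c = 35.92 m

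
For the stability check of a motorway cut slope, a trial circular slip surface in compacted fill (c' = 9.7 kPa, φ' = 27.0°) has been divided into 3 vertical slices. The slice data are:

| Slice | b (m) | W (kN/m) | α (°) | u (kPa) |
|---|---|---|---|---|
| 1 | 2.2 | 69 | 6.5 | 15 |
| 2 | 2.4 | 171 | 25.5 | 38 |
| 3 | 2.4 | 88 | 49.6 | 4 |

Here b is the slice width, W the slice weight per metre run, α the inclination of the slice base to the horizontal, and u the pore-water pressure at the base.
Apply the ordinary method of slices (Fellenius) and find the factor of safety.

FS = 1.01

Ordinary method of slices: FS = Σ[c'·Δl_i + (W_i cosα_i − u_i·Δl_i)·tanφ'] / Σ W_i sinα_i, with Δl_i = b_i / cosα_i.
Slice 1: Δl = 2.2/cos6.5° = 2.214 m; N'_1 = 69·cos6.5° − 15·2.214 = 35.3; c'Δl = 21.48; W sinα = 7.8
Slice 2: Δl = 2.4/cos25.5° = 2.659 m; N'_2 = 171·cos25.5° − 38·2.659 = 53.3; c'Δl = 25.79; W sinα = 73.6
Slice 3: Δl = 2.4/cos49.6° = 3.703 m; N'_3 = 88·cos49.6° − 4·3.703 = 42.2; c'Δl = 35.92; W sinα = 67.0
Σc'Δl = 83.2 kN/m; ΣN' = 130.9 kN/m; ΣW sinα = 148.4 kN/m
Resisting = 83.2 + 130.9·tan27.0° = 83.2 + 66.7 = 149.9 kN/m
FS = 149.9 / 148.4 = 1.010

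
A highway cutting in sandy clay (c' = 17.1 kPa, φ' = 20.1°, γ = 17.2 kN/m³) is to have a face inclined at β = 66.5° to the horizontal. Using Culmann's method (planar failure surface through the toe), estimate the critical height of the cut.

Culmann's analysis gives the critical failure plane at α_cr = (β + φ')/2 = (66.5 + 20.1)/2 = 43.3°, and the critical height
H_c = (4c'/γ) · sinβ cosφ' / [1 − cos(β − φ')]
    = (4·17.1/17.2) · sin66.5°·cos20.1° / [1 − cos(46.4°)]
    = 3.977 · 0.9171·0.9391 / [1 − 0.6896]
    = 3.977 · 0.8612 / 0.3104
    = 11.03 m

H_c = 11.03 m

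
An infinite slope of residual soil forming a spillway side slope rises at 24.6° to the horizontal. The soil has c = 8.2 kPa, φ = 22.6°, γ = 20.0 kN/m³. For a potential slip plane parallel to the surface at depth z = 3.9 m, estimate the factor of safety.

FS = 1.19

For an infinite slope with a slip plane parallel to the surface (no pore pressure): FS = [c + γz cos²β tanφ] / [γz sinβ cosβ].
γz = 20.0·3.9 = 78.00 kN/m²
Numerator = 8.2 + 78.00·cos²24.6°·tan22.6° = 8.2 + 78.00·0.8267·0.4163 = 35.042 kPa
Denominator = 78.00·sin24.6°·cos24.6° = 78.00·0.4163·0.9092 = 29.523 kPa
FS = 35.042 / 29.523 = 1.187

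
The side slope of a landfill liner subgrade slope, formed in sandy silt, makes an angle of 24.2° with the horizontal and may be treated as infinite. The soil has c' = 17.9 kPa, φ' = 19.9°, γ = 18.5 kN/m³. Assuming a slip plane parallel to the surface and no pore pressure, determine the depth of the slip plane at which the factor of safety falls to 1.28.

z = 5.45 m

Setting FS = 1.28 in FS = [c' + γz cos²β tanφ'] / [γz sinβ cosβ] and solving for z:
z = c' / [γ cosβ (FS·sinβ − cosβ·tanφ')]
  = 17.9 / [18.5·cos24.2°·(1.28·sin24.2° − cos24.2°·tan19.9°)]
  = 17.9 / [18.5·0.9121·(1.28·0.4099 − 0.9121·0.3620)]
  = 17.9 / 3.2824 = 5.453 m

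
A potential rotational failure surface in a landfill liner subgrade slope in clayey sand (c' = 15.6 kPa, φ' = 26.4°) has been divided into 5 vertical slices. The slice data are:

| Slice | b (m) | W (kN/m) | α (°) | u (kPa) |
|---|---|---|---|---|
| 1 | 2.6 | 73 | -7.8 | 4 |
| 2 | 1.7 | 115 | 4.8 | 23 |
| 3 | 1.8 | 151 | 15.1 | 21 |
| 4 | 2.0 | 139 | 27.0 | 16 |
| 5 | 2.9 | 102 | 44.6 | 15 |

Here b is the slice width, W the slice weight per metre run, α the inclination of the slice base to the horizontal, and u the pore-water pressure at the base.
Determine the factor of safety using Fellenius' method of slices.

Ordinary method of slices: FS = Σ[c'·Δl_i + (W_i cosα_i − u_i·Δl_i)·tanφ'] / Σ W_i sinα_i, with Δl_i = b_i / cosα_i.
Slice 1: Δl = 2.6/cos(-7.8°) = 2.624 m; N'_1 = 73·cos(-7.8°) − 4·2.624 = 61.8; c'Δl = 40.94; W sinα = -9.9
Slice 2: Δl = 1.7/cos4.8° = 1.706 m; N'_2 = 115·cos4.8° − 23·1.706 = 75.4; c'Δl = 26.61; W sinα = 9.6
Slice 3: Δl = 1.8/cos15.1° = 1.864 m; N'_3 = 151·cos15.1° − 21·1.864 = 106.6; c'Δl = 29.08; W sinα = 39.3
Slice 4: Δl = 2.0/cos27.0° = 2.245 m; N'_4 = 139·cos27.0° − 16·2.245 = 87.9; c'Δl = 35.02; W sinα = 63.1
Slice 5: Δl = 2.9/cos44.6° = 4.073 m; N'_5 = 102·cos44.6° − 15·4.073 = 11.5; c'Δl = 63.54; W sinα = 71.6
Σc'Δl = 195.2 kN/m; ΣN' = 343.3 kN/m; ΣW sinα = 173.8 kN/m
Resisting = 195.2 + 343.3·tan26.4° = 195.2 + 170.4 = 365.6 kN/m
FS = 365.6 / 173.8 = 2.104

FS = 2.10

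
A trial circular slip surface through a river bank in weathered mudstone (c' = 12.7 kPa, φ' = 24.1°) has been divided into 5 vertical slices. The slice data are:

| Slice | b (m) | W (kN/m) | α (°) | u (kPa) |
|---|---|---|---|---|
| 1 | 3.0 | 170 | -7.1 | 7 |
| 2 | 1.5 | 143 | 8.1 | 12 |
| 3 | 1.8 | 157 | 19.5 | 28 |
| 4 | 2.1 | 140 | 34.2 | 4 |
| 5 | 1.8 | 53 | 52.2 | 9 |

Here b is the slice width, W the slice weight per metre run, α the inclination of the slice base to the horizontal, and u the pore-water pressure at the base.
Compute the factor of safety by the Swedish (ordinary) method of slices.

FS = 2.12

Ordinary method of slices: FS = Σ[c'·Δl_i + (W_i cosα_i − u_i·Δl_i)·tanφ'] / Σ W_i sinα_i, with Δl_i = b_i / cosα_i.
Slice 1: Δl = 3.0/cos(-7.1°) = 3.023 m; N'_1 = 170·cos(-7.1°) − 7·3.023 = 147.5; c'Δl = 38.39; W sinα = -21.0
Slice 2: Δl = 1.5/cos8.1° = 1.515 m; N'_2 = 143·cos8.1° − 12·1.515 = 123.4; c'Δl = 19.24; W sinα = 20.1
Slice 3: Δl = 1.8/cos19.5° = 1.910 m; N'_3 = 157·cos19.5° − 28·1.910 = 94.5; c'Δl = 24.25; W sinα = 52.4
Slice 4: Δl = 2.1/cos34.2° = 2.539 m; N'_4 = 140·cos34.2° − 4·2.539 = 105.6; c'Δl = 32.25; W sinα = 78.7
Slice 5: Δl = 1.8/cos52.2° = 2.937 m; N'_5 = 53·cos52.2° − 9·2.937 = 6.1; c'Δl = 37.30; W sinα = 41.9
Σc'Δl = 151.4 kN/m; ΣN' = 477.1 kN/m; ΣW sinα = 172.1 kN/m
Resisting = 151.4 + 477.1·tan24.1° = 151.4 + 213.4 = 364.9 kN/m
FS = 364.9 / 172.1 = 2.120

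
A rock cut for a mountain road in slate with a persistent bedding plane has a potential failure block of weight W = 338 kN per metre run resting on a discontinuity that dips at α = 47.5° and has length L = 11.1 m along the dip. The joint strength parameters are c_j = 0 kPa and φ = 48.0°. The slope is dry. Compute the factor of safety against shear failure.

Resolving the block weight along and normal to the plane and applying the Mohr–Coulomb strength on the joint:
N' = W cosα = 338·cos47.5° = 228.3 kN/m
Driving force T = W sinα = 338·sin47.5° = 249.2 kN/m
Resisting force R = c_j·L + N'·tanφ = 0·11.1 + 228.3·tan48.0° = 0.0 + 253.6 = 253.6 kN/m
FS = R / T = 253.6 / 249.2 = 1.018

FS = 1.02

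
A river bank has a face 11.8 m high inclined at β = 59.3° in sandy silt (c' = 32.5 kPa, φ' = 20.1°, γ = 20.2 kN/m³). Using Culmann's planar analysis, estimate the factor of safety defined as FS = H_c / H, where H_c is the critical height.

FS = 1.96

H_c = (4c'/γ) · sinβ cosφ' / [1 − cos(β − φ')]
    = (4·32.5/20.2) · sin59.3°·cos20.1° / [1 − cos39.2°]
    = 6.436 · 0.8075 / 0.2251 = 23.09 m
FS = H_c / H = 23.09 / 11.8 = 1.957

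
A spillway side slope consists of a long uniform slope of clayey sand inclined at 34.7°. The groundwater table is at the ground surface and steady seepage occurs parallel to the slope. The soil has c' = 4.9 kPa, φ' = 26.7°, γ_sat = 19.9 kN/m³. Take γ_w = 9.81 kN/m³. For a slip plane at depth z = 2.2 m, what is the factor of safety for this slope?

FS = 0.61

With seepage parallel to the slope and the water table at the surface, the effective normal stress on the slip plane uses the buoyant unit weight γ' = γ_sat − γ_w while the driving shear stress uses γ_sat:
FS = [c' + γ' z cos²β tanφ'] / [γ_sat z sinβ cosβ]
γ' = 19.9 − 9.81 = 10.09 kN/m³
Numerator = 4.9 + 10.09·2.2·cos²34.7°·tan26.7° = 4.9 + 10.09·2.2·0.6759·0.5029 = 12.446 kPa
Denominator = 19.9·2.2·sin34.7°·cos34.7° = 19.9·2.2·0.5693·0.8221 = 20.490 kPa
FS = 12.446 / 20.490 = 0.607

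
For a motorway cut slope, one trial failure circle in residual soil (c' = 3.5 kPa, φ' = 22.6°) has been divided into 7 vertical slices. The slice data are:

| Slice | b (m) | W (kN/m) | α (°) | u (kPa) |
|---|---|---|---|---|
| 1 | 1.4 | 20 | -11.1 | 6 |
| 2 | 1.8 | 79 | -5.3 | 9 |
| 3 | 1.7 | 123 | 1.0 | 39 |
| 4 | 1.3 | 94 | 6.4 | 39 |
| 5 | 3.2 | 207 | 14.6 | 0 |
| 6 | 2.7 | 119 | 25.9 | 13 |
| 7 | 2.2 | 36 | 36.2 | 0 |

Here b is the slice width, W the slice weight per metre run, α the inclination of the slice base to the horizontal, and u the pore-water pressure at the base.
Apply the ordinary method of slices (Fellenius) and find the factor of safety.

FS = 1.96

Ordinary method of slices: FS = Σ[c'·Δl_i + (W_i cosα_i − u_i·Δl_i)·tanφ'] / Σ W_i sinα_i, with Δl_i = b_i / cosα_i.
Slice 1: Δl = 1.4/cos(-11.1°) = 1.427 m; N'_1 = 20·cos(-11.1°) − 6·1.427 = 11.1; c'Δl = 4.99; W sinα = -3.9
Slice 2: Δl = 1.8/cos(-5.3°) = 1.808 m; N'_2 = 79·cos(-5.3°) − 9·1.808 = 62.4; c'Δl = 6.33; W sinα = -7.3
Slice 3: Δl = 1.7/cos1.0° = 1.700 m; N'_3 = 123·cos1.0° − 39·1.700 = 56.7; c'Δl = 5.95; W sinα = 2.1
Slice 4: Δl = 1.3/cos6.4° = 1.308 m; N'_4 = 94·cos6.4° − 39·1.308 = 42.4; c'Δl = 4.58; W sinα = 10.5
Slice 5: Δl = 3.2/cos14.6° = 3.307 m; N'_5 = 207·cos14.6° − 0·3.307 = 200.3; c'Δl = 11.57; W sinα = 52.2
Slice 6: Δl = 2.7/cos25.9° = 3.001 m; N'_6 = 119·cos25.9° − 13·3.001 = 68.0; c'Δl = 10.51; W sinα = 52.0
Slice 7: Δl = 2.2/cos36.2° = 2.726 m; N'_7 = 36·cos36.2° − 0·2.726 = 29.1; c'Δl = 9.54; W sinα = 21.3
Σc'Δl = 53.5 kN/m; ΣN' = 469.9 kN/m; ΣW sinα = 126.9 kN/m
Resisting = 53.5 + 469.9·tan22.6° = 53.5 + 195.6 = 249.1 kN/m
FS = 249.1 / 126.9 = 1.963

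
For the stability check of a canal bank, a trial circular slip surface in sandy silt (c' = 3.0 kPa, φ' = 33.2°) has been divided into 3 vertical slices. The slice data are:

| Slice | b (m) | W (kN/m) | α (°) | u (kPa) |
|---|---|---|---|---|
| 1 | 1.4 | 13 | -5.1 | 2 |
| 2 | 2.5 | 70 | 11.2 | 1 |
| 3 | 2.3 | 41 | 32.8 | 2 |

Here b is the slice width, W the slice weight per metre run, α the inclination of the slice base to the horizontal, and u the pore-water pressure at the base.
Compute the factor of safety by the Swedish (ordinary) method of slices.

FS = 2.57

Ordinary method of slices: FS = Σ[c'·Δl_i + (W_i cosα_i − u_i·Δl_i)·tanφ'] / Σ W_i sinα_i, with Δl_i = b_i / cosα_i.
Slice 1: Δl = 1.4/cos(-5.1°) = 1.406 m; N'_1 = 13·cos(-5.1°) − 2·1.406 = 10.1; c'Δl = 4.22; W sinα = -1.2
Slice 2: Δl = 2.5/cos11.2° = 2.549 m; N'_2 = 70·cos11.2° − 1·2.549 = 66.1; c'Δl = 7.65; W sinα = 13.6
Slice 3: Δl = 2.3/cos32.8° = 2.736 m; N'_3 = 41·cos32.8° − 2·2.736 = 29.0; c'Δl = 8.21; W sinα = 22.2
Σc'Δl = 20.1 kN/m; ΣN' = 105.2 kN/m; ΣW sinα = 34.7 kN/m
Resisting = 20.1 + 105.2·tan33.2° = 20.1 + 68.9 = 88.9 kN/m
FS = 88.9 / 34.7 = 2.567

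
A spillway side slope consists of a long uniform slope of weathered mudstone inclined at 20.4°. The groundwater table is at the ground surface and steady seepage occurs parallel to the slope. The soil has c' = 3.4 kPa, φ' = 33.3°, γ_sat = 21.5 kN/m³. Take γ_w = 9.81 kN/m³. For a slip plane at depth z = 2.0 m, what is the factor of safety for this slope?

FS = 1.20

With seepage parallel to the slope and the water table at the surface, the effective normal stress on the slip plane uses the buoyant unit weight γ' = γ_sat − γ_w while the driving shear stress uses γ_sat:
FS = [c' + γ' z cos²β tanφ'] / [γ_sat z sinβ cosβ]
γ' = 21.5 − 9.81 = 11.69 kN/m³
Numerator = 3.4 + 11.69·2.0·cos²20.4°·tan33.3° = 3.4 + 11.69·2.0·0.8785·0.6569 = 16.892 kPa
Denominator = 21.5·2.0·sin20.4°·cos20.4° = 21.5·2.0·0.3486·0.9373 = 14.049 kPa
FS = 16.892 / 14.049 = 1.202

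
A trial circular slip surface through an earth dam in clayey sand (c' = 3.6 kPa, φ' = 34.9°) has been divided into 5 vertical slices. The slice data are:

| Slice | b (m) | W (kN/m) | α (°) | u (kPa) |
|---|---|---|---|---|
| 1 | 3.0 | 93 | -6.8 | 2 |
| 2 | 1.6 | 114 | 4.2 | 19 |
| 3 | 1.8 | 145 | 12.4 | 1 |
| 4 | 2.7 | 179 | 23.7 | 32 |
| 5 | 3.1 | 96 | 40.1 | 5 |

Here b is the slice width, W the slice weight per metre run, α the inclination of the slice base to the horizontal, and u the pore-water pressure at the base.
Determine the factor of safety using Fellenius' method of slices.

Ordinary method of slices: FS = Σ[c'·Δl_i + (W_i cosα_i − u_i·Δl_i)·tanφ'] / Σ W_i sinα_i, with Δl_i = b_i / cosα_i.
Slice 1: Δl = 3.0/cos(-6.8°) = 3.021 m; N'_1 = 93·cos(-6.8°) − 2·3.021 = 86.3; c'Δl = 10.88; W sinα = -11.0
Slice 2: Δl = 1.6/cos4.2° = 1.604 m; N'_2 = 114·cos4.2° − 19·1.604 = 83.2; c'Δl = 5.78; W sinα = 8.3
Slice 3: Δl = 1.8/cos12.4° = 1.843 m; N'_3 = 145·cos12.4° − 1·1.843 = 139.8; c'Δl = 6.63; W sinα = 31.1
Slice 4: Δl = 2.7/cos23.7° = 2.949 m; N'_4 = 179·cos23.7° − 32·2.949 = 69.5; c'Δl = 10.62; W sinα = 71.9
Slice 5: Δl = 3.1/cos40.1° = 4.053 m; N'_5 = 96·cos40.1° − 5·4.053 = 53.2; c'Δl = 14.59; W sinα = 61.8
Σc'Δl = 48.5 kN/m; ΣN' = 432.0 kN/m; ΣW sinα = 162.3 kN/m
Resisting = 48.5 + 432.0·tan34.9° = 48.5 + 301.4 = 349.9 kN/m
FS = 349.9 / 162.3 = 2.156

FS = 2.16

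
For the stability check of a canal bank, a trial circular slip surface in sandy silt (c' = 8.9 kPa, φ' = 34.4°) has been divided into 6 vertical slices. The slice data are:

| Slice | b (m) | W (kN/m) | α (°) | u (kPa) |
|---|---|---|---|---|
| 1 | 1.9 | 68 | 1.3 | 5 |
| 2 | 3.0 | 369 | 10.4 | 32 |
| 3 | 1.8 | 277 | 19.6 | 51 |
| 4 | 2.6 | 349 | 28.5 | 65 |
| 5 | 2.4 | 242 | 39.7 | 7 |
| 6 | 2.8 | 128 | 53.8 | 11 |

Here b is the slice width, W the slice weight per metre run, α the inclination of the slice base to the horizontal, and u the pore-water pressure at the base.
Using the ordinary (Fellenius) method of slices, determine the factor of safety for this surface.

FS = 1.19

Ordinary method of slices: FS = Σ[c'·Δl_i + (W_i cosα_i − u_i·Δl_i)·tanφ'] / Σ W_i sinα_i, with Δl_i = b_i / cosα_i.
Slice 1: Δl = 1.9/cos1.3° = 1.900 m; N'_1 = 68·cos1.3° − 5·1.900 = 58.5; c'Δl = 16.91; W sinα = 1.5
Slice 2: Δl = 3.0/cos10.4° = 3.050 m; N'_2 = 369·cos10.4° − 32·3.050 = 265.3; c'Δl = 27.15; W sinα = 66.6
Slice 3: Δl = 1.8/cos19.6° = 1.911 m; N'_3 = 277·cos19.6° − 51·1.911 = 163.5; c'Δl = 17.01; W sinα = 92.9
Slice 4: Δl = 2.6/cos28.5° = 2.959 m; N'_4 = 349·cos28.5° − 65·2.959 = 114.4; c'Δl = 26.33; W sinα = 166.5
Slice 5: Δl = 2.4/cos39.7° = 3.119 m; N'_5 = 242·cos39.7° − 7·3.119 = 164.4; c'Δl = 27.76; W sinα = 154.6
Slice 6: Δl = 2.8/cos53.8° = 4.741 m; N'_6 = 128·cos53.8° − 11·4.741 = 23.4; c'Δl = 42.19; W sinα = 103.3
Σc'Δl = 157.4 kN/m; ΣN' = 789.5 kN/m; ΣW sinα = 585.5 kN/m
Resisting = 157.4 + 789.5·tan34.4° = 157.4 + 540.6 = 698.0 kN/m
FS = 698.0 / 585.5 = 1.192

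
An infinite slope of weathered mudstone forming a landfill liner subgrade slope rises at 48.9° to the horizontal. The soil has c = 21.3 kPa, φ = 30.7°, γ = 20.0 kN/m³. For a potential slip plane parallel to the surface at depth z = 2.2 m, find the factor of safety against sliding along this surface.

FS = 1.50

For an infinite slope with a slip plane parallel to the surface (no pore pressure): FS = [c + γz cos²β tanφ] / [γz sinβ cosβ].
γz = 20.0·2.2 = 44.00 kN/m²
Numerator = 21.3 + 44.00·cos²48.9°·tan30.7° = 21.3 + 44.00·0.4321·0.5938 = 32.590 kPa
Denominator = 44.00·sin48.9°·cos48.9° = 44.00·0.7536·0.6574 = 21.796 kPa
FS = 32.590 / 21.796 = 1.495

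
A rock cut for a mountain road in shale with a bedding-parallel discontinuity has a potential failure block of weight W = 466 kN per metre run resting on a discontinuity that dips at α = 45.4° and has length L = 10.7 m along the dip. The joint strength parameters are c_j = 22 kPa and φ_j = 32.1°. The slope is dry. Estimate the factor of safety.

Resolving the block weight along and normal to the plane and applying the Mohr–Coulomb strength on the joint:
N' = W cosα = 466·cos45.4° = 327.2 kN/m
Driving force T = W sinα = 466·sin45.4° = 331.8 kN/m
Resisting force R = c_j·L + N'·tanφ_j = 22·10.7 + 327.2·tan32.1° = 235.4 + 205.3 = 440.7 kN/m
FS = R / T = 440.7 / 331.8 = 1.328

FS = 1.33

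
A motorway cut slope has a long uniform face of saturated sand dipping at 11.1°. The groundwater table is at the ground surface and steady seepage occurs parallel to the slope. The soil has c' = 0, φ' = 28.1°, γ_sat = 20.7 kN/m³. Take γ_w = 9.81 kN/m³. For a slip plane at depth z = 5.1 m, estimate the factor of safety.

With seepage parallel to the slope and the water table at the surface, the effective normal stress on the slip plane uses the buoyant unit weight γ' = γ_sat − γ_w while the driving shear stress uses γ_sat:
FS = [c' + γ' z cos²β tanφ'] / [γ_sat z sinβ cosβ]
(For c' = 0 this reduces to FS = (γ'/γ_sat)·tanφ'/tanβ.)
γ' = 20.7 − 9.81 = 10.89 kN/m³
Numerator = 0.0 + 10.89·5.1·cos²11.1°·tan28.1° = 0.0 + 10.89·5.1·0.9629·0.5340 = 28.556 kPa
Denominator = 20.7·5.1·sin11.1°·cos11.1° = 20.7·5.1·0.1925·0.9813 = 19.944 kPa
FS = 28.556 / 19.944 = 1.432

FS = 1.43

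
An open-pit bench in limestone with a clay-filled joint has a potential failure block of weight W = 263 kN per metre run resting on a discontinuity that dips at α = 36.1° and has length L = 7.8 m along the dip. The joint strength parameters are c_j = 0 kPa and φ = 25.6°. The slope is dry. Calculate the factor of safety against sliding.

FS = 0.66

Resolving the block weight along and normal to the plane and applying the Mohr–Coulomb strength on the joint:
N' = W cosα = 263·cos36.1° = 212.5 kN/m
Driving force T = W sinα = 263·sin36.1° = 155.0 kN/m
Resisting force R = c_j·L + N'·tanφ = 0·7.8 + 212.5·tan25.6° = 0.0 + 101.8 = 101.8 kN/m
FS = R / T = 101.8 / 155.0 = 0.657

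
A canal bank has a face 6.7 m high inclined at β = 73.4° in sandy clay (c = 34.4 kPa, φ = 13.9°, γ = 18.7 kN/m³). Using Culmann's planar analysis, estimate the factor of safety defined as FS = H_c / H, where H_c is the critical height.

FS = 2.07

H_c = (4c/γ) · sinβ cosφ / [1 − cos(β − φ)]
    = (4·34.4/18.7) · sin73.4°·cos13.9° / [1 − cos59.5°]
    = 7.358 · 0.9303 / 0.4925 = 13.90 m
FS = H_c / H = 13.90 / 6.7 = 2.075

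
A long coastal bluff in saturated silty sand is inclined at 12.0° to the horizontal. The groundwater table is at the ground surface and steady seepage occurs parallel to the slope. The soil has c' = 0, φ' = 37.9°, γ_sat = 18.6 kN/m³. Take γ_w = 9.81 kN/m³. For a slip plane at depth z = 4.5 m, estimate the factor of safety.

With seepage parallel to the slope and the water table at the surface, the effective normal stress on the slip plane uses the buoyant unit weight γ' = γ_sat − γ_w while the driving shear stress uses γ_sat:
FS = [c' + γ' z cos²β tanφ'] / [γ_sat z sinβ cosβ]
(For c' = 0 this reduces to FS = (γ'/γ_sat)·tanφ'/tanβ.)
γ' = 18.6 − 9.81 = 8.79 kN/m³
Numerator = 0.0 + 8.79·4.5·cos²12.0°·tan37.9° = 0.0 + 8.79·4.5·0.9568·0.7785 = 29.462 kPa
Denominator = 18.6·4.5·sin12.0°·cos12.0° = 18.6·4.5·0.2079·0.9781 = 17.022 kPa
FS = 29.462 / 17.022 = 1.731

FS = 1.73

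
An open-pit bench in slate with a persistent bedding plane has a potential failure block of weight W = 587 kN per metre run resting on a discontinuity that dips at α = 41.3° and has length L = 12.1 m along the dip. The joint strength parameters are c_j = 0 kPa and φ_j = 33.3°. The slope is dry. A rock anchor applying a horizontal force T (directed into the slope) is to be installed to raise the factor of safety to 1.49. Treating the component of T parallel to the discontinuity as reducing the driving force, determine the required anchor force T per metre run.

T = 185 kN/m

Resolving forces along and normal to the sliding plane, with the horizontal anchor force T adding T·sinα to the effective normal force and T·cosα acting up the plane against the driving force:
FS = [c_jL + (W cosα + T sinα) tanφ_j] / [W sinα − T cosα]
Without the anchor: N' = 441.0 kN/m, driving T_d = 387.4 kN/m, resisting R = 0·12.1 + 441.0·tan33.3° = 289.7 kN/m, FS = 0.75.
Setting FS = 1.49 and solving for T:
1.49·(387.4 − T cos41.3°) = 289.7 + T sin41.3°·tan33.3°
T·(sin41.3°·tan33.3° + 1.49·cos41.3°) = 1.49·387.4 − 289.7
T·(0.6600·0.6569 + 1.49·0.7513) = 577.3 − 289.7 = 287.6
T·1.5529 = 287.6
T = 185.2 kN/m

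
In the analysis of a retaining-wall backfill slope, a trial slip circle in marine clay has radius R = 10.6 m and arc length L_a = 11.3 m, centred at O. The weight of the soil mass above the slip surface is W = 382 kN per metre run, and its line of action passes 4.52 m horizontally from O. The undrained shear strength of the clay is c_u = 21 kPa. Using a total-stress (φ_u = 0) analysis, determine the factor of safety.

Taking moments about the centre O, the resisting moment is provided by the undrained shear strength acting along the arc:
M_R = c_u·L_a·R = 21·11.30·10.6 = 2515.4 kN·m/m
M_D = W·d = 382·4.52 = 1726.6 kN·m/m
FS = M_R / M_D = 2515.4 / 1726.6 = 1.457

FS = 1.46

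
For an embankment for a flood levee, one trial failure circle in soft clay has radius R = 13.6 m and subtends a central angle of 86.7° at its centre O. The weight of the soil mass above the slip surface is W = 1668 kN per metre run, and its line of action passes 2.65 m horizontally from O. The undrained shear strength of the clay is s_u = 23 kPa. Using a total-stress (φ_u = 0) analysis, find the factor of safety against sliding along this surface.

Taking moments about the centre O, the resisting moment is provided by the undrained shear strength acting along the arc:
Arc length L_a = R·θ = 13.6·(86.7°·π/180) = 13.6·1.5132 = 20.58 m
M_R = s_u·L_a·R = 23·20.58·13.6 = 6437.3 kN·m/m
M_D = W·d = 1668·2.65 = 4420.2 kN·m/m
FS = M_R / M_D = 6437.3 / 4420.2 = 1.456

FS = 1.46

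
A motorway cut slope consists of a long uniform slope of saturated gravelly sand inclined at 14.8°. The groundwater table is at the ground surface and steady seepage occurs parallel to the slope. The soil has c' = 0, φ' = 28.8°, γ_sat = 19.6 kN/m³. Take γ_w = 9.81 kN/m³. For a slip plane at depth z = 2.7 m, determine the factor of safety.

FS = 1.04

With seepage parallel to the slope and the water table at the surface, the effective normal stress on the slip plane uses the buoyant unit weight γ' = γ_sat − γ_w while the driving shear stress uses γ_sat:
FS = [c' + γ' z cos²β tanφ'] / [γ_sat z sinβ cosβ]
(For c' = 0 this reduces to FS = (γ'/γ_sat)·tanφ'/tanβ.)
γ' = 19.6 − 9.81 = 9.79 kN/m³
Numerator = 0.0 + 9.79·2.7·cos²14.8°·tan28.8° = 0.0 + 9.79·2.7·0.9347·0.5498 = 13.583 kPa
Denominator = 19.6·2.7·sin14.8°·cos14.8° = 19.6·2.7·0.2554·0.9668 = 13.070 kPa
FS = 13.583 / 13.070 = 1.039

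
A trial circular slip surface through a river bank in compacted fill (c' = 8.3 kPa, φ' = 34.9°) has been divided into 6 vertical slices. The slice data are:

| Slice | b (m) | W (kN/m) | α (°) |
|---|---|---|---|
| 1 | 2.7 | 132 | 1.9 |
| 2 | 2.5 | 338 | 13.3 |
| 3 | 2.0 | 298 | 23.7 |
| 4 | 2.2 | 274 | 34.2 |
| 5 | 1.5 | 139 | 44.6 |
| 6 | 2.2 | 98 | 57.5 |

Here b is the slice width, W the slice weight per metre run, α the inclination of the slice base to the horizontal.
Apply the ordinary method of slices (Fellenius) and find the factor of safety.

FS = 1.70

Ordinary method of slices: FS = Σ[c'·Δl_i + (W_i cosα_i)·tanφ'] / Σ W_i sinα_i, with Δl_i = b_i / cosα_i.
Slice 1: Δl = 2.7/cos1.9° = 2.701 m; N'_1 = 132·cos1.9° = 131.9; c'Δl = 22.42; W sinα = 4.4
Slice 2: Δl = 2.5/cos13.3° = 2.569 m; N'_2 = 338·cos13.3° = 328.9; c'Δl = 21.32; W sinα = 77.8
Slice 3: Δl = 2.0/cos23.7° = 2.184 m; N'_3 = 298·cos23.7° = 272.9; c'Δl = 18.13; W sinα = 119.8
Slice 4: Δl = 2.2/cos34.2° = 2.660 m; N'_4 = 274·cos34.2° = 226.6; c'Δl = 22.08; W sinα = 154.0
Slice 5: Δl = 1.5/cos44.6° = 2.107 m; N'_5 = 139·cos44.6° = 99.0; c'Δl = 17.49; W sinα = 97.6
Slice 6: Δl = 2.2/cos57.5° = 4.095 m; N'_6 = 98·cos57.5° = 52.7; c'Δl = 33.98; W sinα = 82.7
Σc'Δl = 135.4 kN/m; ΣN' = 1112.0 kN/m; ΣW sinα = 536.2 kN/m
Resisting = 135.4 + 1112.0·tan34.9° = 135.4 + 775.7 = 911.1 kN/m
FS = 911.1 / 536.2 = 1.699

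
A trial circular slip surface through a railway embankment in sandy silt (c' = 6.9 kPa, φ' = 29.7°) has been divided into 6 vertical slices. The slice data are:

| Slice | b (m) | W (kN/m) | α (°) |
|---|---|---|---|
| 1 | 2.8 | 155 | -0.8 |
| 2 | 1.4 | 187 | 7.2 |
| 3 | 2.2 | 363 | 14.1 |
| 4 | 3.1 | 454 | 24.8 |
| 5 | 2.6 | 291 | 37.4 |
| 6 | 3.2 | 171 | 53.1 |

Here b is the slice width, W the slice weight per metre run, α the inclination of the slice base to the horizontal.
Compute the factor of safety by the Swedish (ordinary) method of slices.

Ordinary method of slices: FS = Σ[c'·Δl_i + (W_i cosα_i)·tanφ'] / Σ W_i sinα_i, with Δl_i = b_i / cosα_i.
Slice 1: Δl = 2.8/cos(-0.8°) = 2.800 m; N'_1 = 155·cos(-0.8°) = 155.0; c'Δl = 19.32; W sinα = -2.2
Slice 2: Δl = 1.4/cos7.2° = 1.411 m; N'_2 = 187·cos7.2° = 185.5; c'Δl = 9.74; W sinα = 23.4
Slice 3: Δl = 2.2/cos14.1° = 2.268 m; N'_3 = 363·cos14.1° = 352.1; c'Δl = 15.65; W sinα = 88.4
Slice 4: Δl = 3.1/cos24.8° = 3.415 m; N'_4 = 454·cos24.8° = 412.1; c'Δl = 23.56; W sinα = 190.4
Slice 5: Δl = 2.6/cos37.4° = 3.273 m; N'_5 = 291·cos37.4° = 231.2; c'Δl = 22.58; W sinα = 176.7
Slice 6: Δl = 3.2/cos53.1° = 5.330 m; N'_6 = 171·cos53.1° = 102.7; c'Δl = 36.77; W sinα = 136.7
Σc'Δl = 127.6 kN/m; ΣN' = 1438.6 kN/m; ΣW sinα = 613.6 kN/m
Resisting = 127.6 + 1438.6·tan29.7° = 127.6 + 820.5 = 948.2 kN/m
FS = 948.2 / 613.6 = 1.545

FS = 1.55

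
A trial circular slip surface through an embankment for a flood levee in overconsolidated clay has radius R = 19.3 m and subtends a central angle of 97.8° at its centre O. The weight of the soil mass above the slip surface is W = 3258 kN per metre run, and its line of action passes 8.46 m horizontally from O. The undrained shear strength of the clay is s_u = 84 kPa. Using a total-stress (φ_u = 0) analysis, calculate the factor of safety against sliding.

Taking moments about the centre O, the resisting moment is provided by the undrained shear strength acting along the arc:
Arc length L_a = R·θ = 19.3·(97.8°·π/180) = 19.3·1.7069 = 32.94 m
M_R = s_u·L_a·R = 84·32.94·19.3 = 53408.5 kN·m/m
M_D = W·d = 3258·8.46 = 27562.7 kN·m/m
FS = M_R / M_D = 53408.5 / 27562.7 = 1.938

FS = 1.94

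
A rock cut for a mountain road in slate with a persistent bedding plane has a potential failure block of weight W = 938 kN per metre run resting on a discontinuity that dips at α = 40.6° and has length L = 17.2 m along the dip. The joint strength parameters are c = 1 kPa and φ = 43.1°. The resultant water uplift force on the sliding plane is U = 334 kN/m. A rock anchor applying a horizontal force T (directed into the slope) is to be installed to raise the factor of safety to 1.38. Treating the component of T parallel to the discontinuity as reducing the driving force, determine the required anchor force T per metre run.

Resolving forces along and normal to the sliding plane, with the horizontal anchor force T adding T·sinα to the effective normal force and T·cosα acting up the plane against the driving force:
FS = [cL + (W cosα − U + T sinα) tanφ] / [W sinα − T cosα]
Without the anchor: N' = 378.2 kN/m, driving T_d = 610.4 kN/m, resisting R = 1·17.2 + 378.2·tan43.1° = 371.1 kN/m, FS = 0.61.
Setting FS = 1.38 and solving for T:
1.38·(610.4 − T cos40.6°) = 371.1 + T sin40.6°·tan43.1°
T·(sin40.6°·tan43.1° + 1.38·cos40.6°) = 1.38·610.4 − 371.1
T·(0.6508·0.9358 + 1.38·0.7593) = 842.4 − 371.1 = 471.3
T·1.6568 = 471.3
T = 284.5 kN/m

T = 284 kN/m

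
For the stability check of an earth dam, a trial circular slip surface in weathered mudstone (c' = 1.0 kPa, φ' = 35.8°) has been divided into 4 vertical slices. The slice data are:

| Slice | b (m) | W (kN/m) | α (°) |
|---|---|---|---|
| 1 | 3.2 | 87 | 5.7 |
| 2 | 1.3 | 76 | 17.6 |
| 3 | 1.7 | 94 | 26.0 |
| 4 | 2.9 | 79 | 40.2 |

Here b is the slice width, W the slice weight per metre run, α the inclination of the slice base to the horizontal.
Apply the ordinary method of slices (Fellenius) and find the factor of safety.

FS = 1.85

Ordinary method of slices: FS = Σ[c'·Δl_i + (W_i cosα_i)·tanφ'] / Σ W_i sinα_i, with Δl_i = b_i / cosα_i.
Slice 1: Δl = 3.2/cos5.7° = 3.216 m; N'_1 = 87·cos5.7° = 86.6; c'Δl = 3.22; W sinα = 8.6
Slice 2: Δl = 1.3/cos17.6° = 1.364 m; N'_2 = 76·cos17.6° = 72.4; c'Δl = 1.36; W sinα = 23.0
Slice 3: Δl = 1.7/cos26.0° = 1.891 m; N'_3 = 94·cos26.0° = 84.5; c'Δl = 1.89; W sinα = 41.2
Slice 4: Δl = 2.9/cos40.2° = 3.797 m; N'_4 = 79·cos40.2° = 60.3; c'Δl = 3.80; W sinα = 51.0
Σc'Δl = 10.3 kN/m; ΣN' = 303.8 kN/m; ΣW sinα = 123.8 kN/m
Resisting = 10.3 + 303.8·tan35.8° = 10.3 + 219.1 = 229.4 kN/m
FS = 229.4 / 123.8 = 1.853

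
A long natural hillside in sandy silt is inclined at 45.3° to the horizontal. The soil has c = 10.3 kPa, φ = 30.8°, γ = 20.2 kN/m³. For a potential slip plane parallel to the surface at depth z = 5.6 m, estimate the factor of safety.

FS = 0.77

For an infinite slope with a slip plane parallel to the surface (no pore pressure): FS = [c + γz cos²β tanφ] / [γz sinβ cosβ].
γz = 20.2·5.6 = 113.12 kN/m²
Numerator = 10.3 + 113.12·cos²45.3°·tan30.8° = 10.3 + 113.12·0.4948·0.5961 = 43.663 kPa
Denominator = 113.12·sin45.3°·cos45.3° = 113.12·0.7108·0.7034 = 56.557 kPa
FS = 43.663 / 56.557 = 0.772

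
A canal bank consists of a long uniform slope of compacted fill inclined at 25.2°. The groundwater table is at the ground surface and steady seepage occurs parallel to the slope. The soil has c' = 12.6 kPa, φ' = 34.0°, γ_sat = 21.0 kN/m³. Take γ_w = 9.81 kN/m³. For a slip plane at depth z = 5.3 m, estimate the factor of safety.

FS = 1.06

With seepage parallel to the slope and the water table at the surface, the effective normal stress on the slip plane uses the buoyant unit weight γ' = γ_sat − γ_w while the driving shear stress uses γ_sat:
FS = [c' + γ' z cos²β tanφ'] / [γ_sat z sinβ cosβ]
γ' = 21.0 − 9.81 = 11.19 kN/m³
Numerator = 12.6 + 11.19·5.3·cos²25.2°·tan34.0° = 12.6 + 11.19·5.3·0.8187·0.6745 = 45.351 kPa
Denominator = 21.0·5.3·sin25.2°·cos25.2° = 21.0·5.3·0.4258·0.9048 = 42.879 kPa
FS = 45.351 / 42.879 = 1.058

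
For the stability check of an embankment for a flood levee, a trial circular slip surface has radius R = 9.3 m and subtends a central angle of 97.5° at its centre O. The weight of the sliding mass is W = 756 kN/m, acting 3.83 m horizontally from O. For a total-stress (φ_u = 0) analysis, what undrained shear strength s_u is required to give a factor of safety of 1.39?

s_u = 27.3 kPa

FS = s_u·L_a·R / (W·d), so s_u = FS·W·d / (L_a·R).
Arc length L_a = R·θ = 9.3·(97.5°·π/180) = 9.3·1.7017 = 15.83 m
s_u = 1.39·756·3.83 / (15.83·9.3) = 4024.7 / 147.18 = 27.35 kPa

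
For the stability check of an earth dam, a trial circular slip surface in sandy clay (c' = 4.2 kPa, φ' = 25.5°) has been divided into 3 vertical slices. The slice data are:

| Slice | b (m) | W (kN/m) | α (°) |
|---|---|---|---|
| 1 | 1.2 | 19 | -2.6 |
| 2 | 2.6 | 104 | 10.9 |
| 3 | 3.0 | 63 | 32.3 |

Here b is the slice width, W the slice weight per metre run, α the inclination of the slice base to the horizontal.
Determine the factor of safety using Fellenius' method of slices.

FS = 2.18

Ordinary method of slices: FS = Σ[c'·Δl_i + (W_i cosα_i)·tanφ'] / Σ W_i sinα_i, with Δl_i = b_i / cosα_i.
Slice 1: Δl = 1.2/cos(-2.6°) = 1.201 m; N'_1 = 19·cos(-2.6°) = 19.0; c'Δl = 5.05; W sinα = -0.9
Slice 2: Δl = 2.6/cos10.9° = 2.648 m; N'_2 = 104·cos10.9° = 102.1; c'Δl = 11.12; W sinα = 19.7
Slice 3: Δl = 3.0/cos32.3° = 3.549 m; N'_3 = 63·cos32.3° = 53.3; c'Δl = 14.91; W sinα = 33.7
Σc'Δl = 31.1 kN/m; ΣN' = 174.4 kN/m; ΣW sinα = 52.5 kN/m
Resisting = 31.1 + 174.4·tan25.5° = 31.1 + 83.2 = 114.2 kN/m
FS = 114.2 / 52.5 = 2.177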